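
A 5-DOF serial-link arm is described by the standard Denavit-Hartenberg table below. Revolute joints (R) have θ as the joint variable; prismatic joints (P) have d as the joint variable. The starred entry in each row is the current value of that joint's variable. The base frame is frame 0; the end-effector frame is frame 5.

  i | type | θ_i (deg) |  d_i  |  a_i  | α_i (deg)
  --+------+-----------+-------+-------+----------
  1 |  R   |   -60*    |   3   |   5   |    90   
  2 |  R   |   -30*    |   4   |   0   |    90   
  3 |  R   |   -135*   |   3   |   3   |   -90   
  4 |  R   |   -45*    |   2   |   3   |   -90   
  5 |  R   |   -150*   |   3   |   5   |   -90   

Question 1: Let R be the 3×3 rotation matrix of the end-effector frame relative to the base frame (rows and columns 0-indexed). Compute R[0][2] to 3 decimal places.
End-effector z-axis (col 2 of R) = (0.8154,0.3125,-0.4874)
R[0][2] = 0.8154

0.815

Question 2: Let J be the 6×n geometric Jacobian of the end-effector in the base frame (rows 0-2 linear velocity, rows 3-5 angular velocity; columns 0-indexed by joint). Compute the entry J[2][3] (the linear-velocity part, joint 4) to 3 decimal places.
-0.060

axis z_3 = (0.9186,-0.1768,-0.3536); lever o_n−o_3 = (5.2605,-1.0776,1.4781)
cross product → J_v[:, 3] = (-0.6423,-3.2176,-0.0599)
J_ω[:, 3] = z_3
entry J[2][3] = -0.0599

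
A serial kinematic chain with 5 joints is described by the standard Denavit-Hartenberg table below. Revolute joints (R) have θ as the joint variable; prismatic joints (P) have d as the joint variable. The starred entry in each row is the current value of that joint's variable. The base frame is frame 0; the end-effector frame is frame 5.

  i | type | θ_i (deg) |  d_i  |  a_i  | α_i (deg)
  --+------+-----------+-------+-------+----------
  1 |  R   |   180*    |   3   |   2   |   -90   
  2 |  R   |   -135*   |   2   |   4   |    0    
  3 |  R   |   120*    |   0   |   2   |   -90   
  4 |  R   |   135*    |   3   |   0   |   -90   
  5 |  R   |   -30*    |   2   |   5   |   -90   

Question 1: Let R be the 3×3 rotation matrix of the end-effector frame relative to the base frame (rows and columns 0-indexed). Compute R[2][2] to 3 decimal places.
End-effector z-axis (col 2 of R) = (0.5657,0.3536,0.7450)
R[2][2] = 0.7450

0.745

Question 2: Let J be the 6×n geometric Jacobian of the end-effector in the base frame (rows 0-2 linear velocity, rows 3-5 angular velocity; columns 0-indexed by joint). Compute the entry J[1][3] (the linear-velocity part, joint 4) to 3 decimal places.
axis z_3 = (-0.2588,-0.0000,-0.9659); lever o_n−o_3 = (2.9001,1.6476,-6.4711)
cross product → J_v[:, 3] = (1.5915,-4.4761,-0.4264)
J_ω[:, 3] = z_3
entry J[1][3] = -4.4761

-4.476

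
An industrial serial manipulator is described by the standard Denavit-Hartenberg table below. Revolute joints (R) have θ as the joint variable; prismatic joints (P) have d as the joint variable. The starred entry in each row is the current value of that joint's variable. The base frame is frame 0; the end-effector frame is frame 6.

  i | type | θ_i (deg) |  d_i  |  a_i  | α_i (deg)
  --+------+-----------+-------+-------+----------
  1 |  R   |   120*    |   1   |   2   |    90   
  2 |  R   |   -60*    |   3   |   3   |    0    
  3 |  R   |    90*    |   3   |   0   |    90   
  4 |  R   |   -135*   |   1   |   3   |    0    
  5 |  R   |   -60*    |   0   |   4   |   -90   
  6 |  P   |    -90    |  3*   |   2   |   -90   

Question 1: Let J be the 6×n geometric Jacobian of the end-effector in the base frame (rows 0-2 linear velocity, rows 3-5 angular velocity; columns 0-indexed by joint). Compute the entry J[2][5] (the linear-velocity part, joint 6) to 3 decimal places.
prismatic axis z_5 = (-0.7244,-0.6771,-0.1294)
J_v[:, 5] = z_5; J_ω[:, 5] = (0,0,0)
entry J[2][5] = -0.1294

-0.129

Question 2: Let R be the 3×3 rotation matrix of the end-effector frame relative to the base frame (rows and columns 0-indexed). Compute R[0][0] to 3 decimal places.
End-effector x-axis (col 0 of R) = (-0.2500,0.4330,-0.8660)
R[0][0] = -0.2500

-0.250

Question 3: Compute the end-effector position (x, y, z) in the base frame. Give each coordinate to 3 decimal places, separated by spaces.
2.174 0.267 -7.577

after link 1: o_1 = (-1.0000, 1.7321, 1.0000)
after link 2: o_2 = (0.8481, 4.5311, -1.5981)
after link 3: o_3 = (3.4462, 6.0311, -1.5981)
after link 4: o_4 = (2.2776, 3.8125, -3.5248)
after link 5: o_5 = (4.8472, 1.4323, -5.4566)
after link 6: o_6 = (2.1739, 0.2671, -7.5769)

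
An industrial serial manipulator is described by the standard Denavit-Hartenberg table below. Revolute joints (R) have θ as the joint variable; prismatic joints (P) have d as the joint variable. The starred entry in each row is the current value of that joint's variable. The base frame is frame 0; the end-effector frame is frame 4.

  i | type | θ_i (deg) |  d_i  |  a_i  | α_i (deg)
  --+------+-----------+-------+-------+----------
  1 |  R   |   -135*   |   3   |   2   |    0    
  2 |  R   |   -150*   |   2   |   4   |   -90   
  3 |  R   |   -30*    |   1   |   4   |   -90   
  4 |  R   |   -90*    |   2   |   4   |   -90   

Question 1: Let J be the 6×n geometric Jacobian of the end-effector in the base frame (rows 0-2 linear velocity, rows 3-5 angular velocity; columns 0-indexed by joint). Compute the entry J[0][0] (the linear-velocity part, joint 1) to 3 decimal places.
-8.056

axis z_0 = ẑ; lever o_n−o_0 = (-4.0532,8.0556,5.2679)
cross product → J_v[:, 0] = (-8.0556,-4.0532,0.0000)
J_ω[:, 0] = z_0
entry J[0][0] = -8.0556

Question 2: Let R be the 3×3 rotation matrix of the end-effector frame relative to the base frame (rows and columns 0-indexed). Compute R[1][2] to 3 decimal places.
0.837

End-effector z-axis (col 2 of R) = (0.2241,0.8365,0.5000)
R[1][2] = 0.8365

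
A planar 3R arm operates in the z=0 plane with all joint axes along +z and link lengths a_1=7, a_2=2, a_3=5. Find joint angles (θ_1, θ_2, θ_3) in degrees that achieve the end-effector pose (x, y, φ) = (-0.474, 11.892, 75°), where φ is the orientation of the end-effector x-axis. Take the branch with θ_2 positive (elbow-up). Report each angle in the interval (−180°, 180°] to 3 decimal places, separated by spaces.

88.110 89.993 -103.104

wrist centre = target − a_3·(cos φ, sin φ) = (-1.7681, 7.0624)
cos θ_2 = (53.0032−7²−2²)/(2·7·2) = 0.0001; θ_2 = 89.9934° (elbow-up)
β = atan2(7.0624,-1.7681) = 104.0554°; ψ = atan2(2.0000,7.0002) = 15.9449°
θ_1 = β − ψ = 88.1105°
θ_3 = φ − θ_1 − θ_2 = -103.1038° (wrapped to (-180°,180°])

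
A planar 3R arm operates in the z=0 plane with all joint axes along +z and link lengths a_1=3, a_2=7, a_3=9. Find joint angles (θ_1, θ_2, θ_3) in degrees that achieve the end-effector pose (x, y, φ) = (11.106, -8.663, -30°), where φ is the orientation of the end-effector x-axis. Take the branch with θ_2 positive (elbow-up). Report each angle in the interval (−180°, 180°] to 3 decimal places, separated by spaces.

wrist centre = target − a_3·(cos φ, sin φ) = (3.3118, -4.1630)
cos θ_2 = (28.2984−3²−7²)/(2·3·7) = -0.7072; θ_2 = 135.0060° (elbow-up)
β = atan2(-4.1630,3.3118) = -51.4969°; ψ = atan2(4.9492,-1.9503) = 111.5072°
θ_1 = β − ψ = -163.0040°
θ_3 = φ − θ_1 − θ_2 = -2.0020° (wrapped to (-180°,180°])

-163.004 135.006 -2.002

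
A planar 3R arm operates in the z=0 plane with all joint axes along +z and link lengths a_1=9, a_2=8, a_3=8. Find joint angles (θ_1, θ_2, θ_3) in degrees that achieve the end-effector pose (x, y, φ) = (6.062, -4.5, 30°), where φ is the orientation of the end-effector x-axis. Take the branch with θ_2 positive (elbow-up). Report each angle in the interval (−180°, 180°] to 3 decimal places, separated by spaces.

wrist centre = target − a_3·(cos φ, sin φ) = (-0.8662, -8.5000)
cos θ_2 = (73.0003−9²−8²)/(2·9·8) = -0.5000; θ_2 = 119.9999° (elbow-up)
β = atan2(-8.5000,-0.8662) = -95.8187°; ψ = atan2(6.9282,5.0000) = 54.1824°
θ_1 = β − ψ = -150.0011°
θ_3 = φ − θ_1 − θ_2 = 60.0013° (wrapped to (-180°,180°])

-150.001 120.000 60.001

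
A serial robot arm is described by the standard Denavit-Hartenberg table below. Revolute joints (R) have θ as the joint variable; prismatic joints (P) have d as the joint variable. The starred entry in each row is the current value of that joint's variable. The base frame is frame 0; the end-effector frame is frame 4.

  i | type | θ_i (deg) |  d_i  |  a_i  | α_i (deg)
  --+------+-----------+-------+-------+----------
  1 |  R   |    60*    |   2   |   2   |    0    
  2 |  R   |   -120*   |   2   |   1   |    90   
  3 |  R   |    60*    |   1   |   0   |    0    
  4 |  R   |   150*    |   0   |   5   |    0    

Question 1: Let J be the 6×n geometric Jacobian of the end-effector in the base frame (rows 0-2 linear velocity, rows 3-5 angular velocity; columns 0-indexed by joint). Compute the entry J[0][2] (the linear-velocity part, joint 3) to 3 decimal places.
axis z_2 = (-0.8660,-0.5000,0.0000); lever o_n−o_2 = (-3.0311,3.2500,-2.5000)
cross product → J_v[:, 2] = (1.2500,-2.1651,-4.3301)
J_ω[:, 2] = z_2
entry J[0][2] = 1.2500

1.250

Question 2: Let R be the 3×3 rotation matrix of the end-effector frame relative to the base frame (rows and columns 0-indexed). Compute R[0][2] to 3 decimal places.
-0.866

End-effector z-axis (col 2 of R) = (-0.8660,-0.5000,0.0000)
R[0][2] = -0.8660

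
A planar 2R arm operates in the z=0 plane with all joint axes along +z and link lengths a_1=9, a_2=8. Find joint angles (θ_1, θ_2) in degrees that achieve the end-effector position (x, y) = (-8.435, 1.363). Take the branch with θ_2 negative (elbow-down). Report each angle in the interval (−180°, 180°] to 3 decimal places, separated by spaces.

-134.998 -119.997

cos θ_2 = (73.0070−9²−8²)/(2·9·8) = -0.5000; θ_2 = -119.9968° (elbow-down)
β = atan2(1.3630,-8.4350) = 170.8210°; ψ = atan2(-6.9284,5.0004) = -54.1812°
θ_1 = β − ψ = 225.0022°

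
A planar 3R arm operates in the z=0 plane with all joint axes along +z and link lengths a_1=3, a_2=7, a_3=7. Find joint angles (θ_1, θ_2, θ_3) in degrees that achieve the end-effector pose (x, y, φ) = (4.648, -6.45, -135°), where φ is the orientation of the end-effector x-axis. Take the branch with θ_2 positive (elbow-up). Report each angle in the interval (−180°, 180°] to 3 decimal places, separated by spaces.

wrist centre = target − a_3·(cos φ, sin φ) = (9.5977, -1.5003)
cos θ_2 = (94.3675−3²−7²)/(2·3·7) = 0.8659; θ_2 = 30.0151° (elbow-up)
β = atan2(-1.5003,9.5977) = -8.8842°; ψ = atan2(3.5016,9.0613) = 21.1284°
θ_1 = β − ψ = -30.0126°
θ_3 = φ − θ_1 − θ_2 = -135.0026° (wrapped to (-180°,180°])

-30.013 30.015 -135.003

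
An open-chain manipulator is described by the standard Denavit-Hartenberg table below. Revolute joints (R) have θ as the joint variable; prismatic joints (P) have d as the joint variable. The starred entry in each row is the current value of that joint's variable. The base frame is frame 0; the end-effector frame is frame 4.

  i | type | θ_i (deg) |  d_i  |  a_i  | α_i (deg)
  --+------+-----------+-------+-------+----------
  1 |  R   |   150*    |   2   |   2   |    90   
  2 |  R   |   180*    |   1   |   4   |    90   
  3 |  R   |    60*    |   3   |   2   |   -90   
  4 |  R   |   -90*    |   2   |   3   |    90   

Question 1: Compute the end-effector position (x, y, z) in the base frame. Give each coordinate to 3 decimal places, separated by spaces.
2.964 2.598 8.000

after link 1: o_1 = (-1.7321, 1.0000, 2.0000)
after link 2: o_2 = (2.2321, -0.1340, 2.0000)
after link 3: o_3 = (3.9641, 0.8660, 5.0000)
after link 4: o_4 = (2.9641, 2.5981, 8.0000)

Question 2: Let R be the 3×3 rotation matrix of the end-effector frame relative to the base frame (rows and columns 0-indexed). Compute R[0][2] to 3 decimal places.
End-effector z-axis (col 2 of R) = (-0.8660,-0.5000,-0.0000)
R[0][2] = -0.8660

-0.866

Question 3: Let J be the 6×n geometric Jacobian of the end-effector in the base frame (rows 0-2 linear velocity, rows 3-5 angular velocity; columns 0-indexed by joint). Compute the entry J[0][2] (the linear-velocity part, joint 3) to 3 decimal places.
axis z_2 = (-0.0000,0.0000,1.0000); lever o_n−o_2 = (0.7321,2.7321,6.0000)
cross product → J_v[:, 2] = (-2.7321,0.7321,-0.0000)
J_ω[:, 2] = z_2
entry J[0][2] = -2.7321

-2.732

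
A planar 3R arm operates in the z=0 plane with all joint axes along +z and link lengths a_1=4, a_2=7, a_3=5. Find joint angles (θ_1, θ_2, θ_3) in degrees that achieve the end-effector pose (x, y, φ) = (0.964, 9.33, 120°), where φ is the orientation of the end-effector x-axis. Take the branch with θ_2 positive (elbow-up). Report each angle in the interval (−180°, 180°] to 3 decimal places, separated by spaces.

-30.002 120.002 30.000

wrist centre = target − a_3·(cos φ, sin φ) = (3.4640, 4.9999)
cos θ_2 = (36.9980−4²−7²)/(2·4·7) = -0.5000; θ_2 = 120.0023° (elbow-up)
β = atan2(4.9999,3.4640) = 55.2851°; ψ = atan2(6.0620,0.4998) = 85.2872°
θ_1 = β − ψ = -30.0021°
θ_3 = φ − θ_1 − θ_2 = 29.9998° (wrapped to (-180°,180°])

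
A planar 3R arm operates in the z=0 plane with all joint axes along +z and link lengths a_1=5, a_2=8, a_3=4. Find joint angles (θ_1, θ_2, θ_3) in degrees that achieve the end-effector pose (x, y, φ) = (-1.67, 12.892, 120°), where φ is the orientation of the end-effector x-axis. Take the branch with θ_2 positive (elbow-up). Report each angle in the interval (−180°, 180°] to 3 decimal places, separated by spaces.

wrist centre = target − a_3·(cos φ, sin φ) = (0.3300, 9.4279)
cos θ_2 = (88.9942−5²−8²)/(2·5·8) = -0.0001; θ_2 = 90.0042° (elbow-up)
β = atan2(9.4279,0.3300) = 87.9953°; ψ = atan2(8.0000,4.9994) = 57.9976°
θ_1 = β − ψ = 29.9977°
θ_3 = φ − θ_1 − θ_2 = -0.0019° (wrapped to (-180°,180°])

29.998 90.004 -0.002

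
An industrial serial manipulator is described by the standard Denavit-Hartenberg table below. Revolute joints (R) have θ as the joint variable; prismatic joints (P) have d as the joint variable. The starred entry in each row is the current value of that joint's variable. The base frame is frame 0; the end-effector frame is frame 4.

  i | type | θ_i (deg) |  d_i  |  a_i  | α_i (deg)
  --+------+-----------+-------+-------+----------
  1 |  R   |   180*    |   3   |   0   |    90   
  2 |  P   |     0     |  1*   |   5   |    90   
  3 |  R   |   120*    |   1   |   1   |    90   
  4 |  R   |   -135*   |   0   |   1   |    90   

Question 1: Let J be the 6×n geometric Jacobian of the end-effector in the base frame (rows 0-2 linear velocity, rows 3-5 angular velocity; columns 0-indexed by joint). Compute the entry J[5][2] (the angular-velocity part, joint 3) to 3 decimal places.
axis z_2 = (0.0000,0.0000,-1.0000); lever o_n−o_2 = (0.1464,0.2537,-0.2929)
cross product → J_v[:, 2] = (0.2537,-0.1464,-0.0000)
J_ω[:, 2] = z_2
entry J[5][2] = -1.0000

-1.000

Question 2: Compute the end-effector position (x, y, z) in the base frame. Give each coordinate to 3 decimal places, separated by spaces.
-4.854 1.254 2.707

after link 1: o_1 = (0.0000, 0.0000, 3.0000)
after link 2: o_2 = (-5.0000, 1.0000, 3.0000)
after link 3: o_3 = (-4.5000, 1.8660, 2.0000)
after link 4: o_4 = (-4.8536, 1.2537, 2.7071)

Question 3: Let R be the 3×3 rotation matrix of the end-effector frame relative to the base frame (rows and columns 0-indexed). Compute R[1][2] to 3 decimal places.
End-effector z-axis (col 2 of R) = (-0.3536,-0.6124,-0.7071)
R[1][2] = -0.6124

-0.612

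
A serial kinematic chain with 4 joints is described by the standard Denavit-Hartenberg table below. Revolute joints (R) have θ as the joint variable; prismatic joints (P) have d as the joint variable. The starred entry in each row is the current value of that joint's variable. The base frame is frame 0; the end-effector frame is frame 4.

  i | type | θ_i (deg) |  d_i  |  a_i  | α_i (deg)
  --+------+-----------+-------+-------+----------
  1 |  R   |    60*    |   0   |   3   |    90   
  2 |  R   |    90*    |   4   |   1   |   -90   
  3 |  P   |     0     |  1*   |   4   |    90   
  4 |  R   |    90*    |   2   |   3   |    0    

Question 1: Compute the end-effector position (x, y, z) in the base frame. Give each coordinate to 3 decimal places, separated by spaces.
after link 1: o_1 = (1.5000, 2.5981, 0.0000)
after link 2: o_2 = (4.9641, 0.5981, 1.0000)
after link 3: o_3 = (4.4641, -0.2679, 5.0000)
after link 4: o_4 = (4.6962, -3.8660, 5.0000)

4.696 -3.866 5.000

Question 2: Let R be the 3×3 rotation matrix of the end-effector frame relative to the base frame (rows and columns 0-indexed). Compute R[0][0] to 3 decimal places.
-0.500

End-effector x-axis (col 0 of R) = (-0.5000,-0.8660,0.0000)
R[0][0] = -0.5000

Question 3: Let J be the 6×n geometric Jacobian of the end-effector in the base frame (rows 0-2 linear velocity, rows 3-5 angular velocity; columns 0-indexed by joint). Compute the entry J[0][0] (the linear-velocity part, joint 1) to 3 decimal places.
3.866

axis z_0 = ẑ; lever o_n−o_0 = (4.6962,-3.8660,5.0000)
cross product → J_v[:, 0] = (3.8660,4.6962,-0.0000)
J_ω[:, 0] = z_0
entry J[0][0] = 3.8660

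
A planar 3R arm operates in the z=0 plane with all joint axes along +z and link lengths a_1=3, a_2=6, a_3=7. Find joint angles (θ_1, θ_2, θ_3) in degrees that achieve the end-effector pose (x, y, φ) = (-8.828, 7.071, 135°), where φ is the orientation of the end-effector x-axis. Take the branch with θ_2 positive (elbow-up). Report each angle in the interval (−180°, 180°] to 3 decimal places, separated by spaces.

wrist centre = target − a_3·(cos φ, sin φ) = (-3.8783, 2.1213)
cos θ_2 = (19.5406−3²−6²)/(2·3·6) = -0.7072; θ_2 = 135.0081° (elbow-up)
β = atan2(2.1213,-3.8783) = 151.3231°; ψ = atan2(4.2420,-1.2432) = 106.3346°
θ_1 = β − ψ = 44.9885°
θ_3 = φ − θ_1 − θ_2 = -44.9966° (wrapped to (-180°,180°])

44.988 135.008 -44.997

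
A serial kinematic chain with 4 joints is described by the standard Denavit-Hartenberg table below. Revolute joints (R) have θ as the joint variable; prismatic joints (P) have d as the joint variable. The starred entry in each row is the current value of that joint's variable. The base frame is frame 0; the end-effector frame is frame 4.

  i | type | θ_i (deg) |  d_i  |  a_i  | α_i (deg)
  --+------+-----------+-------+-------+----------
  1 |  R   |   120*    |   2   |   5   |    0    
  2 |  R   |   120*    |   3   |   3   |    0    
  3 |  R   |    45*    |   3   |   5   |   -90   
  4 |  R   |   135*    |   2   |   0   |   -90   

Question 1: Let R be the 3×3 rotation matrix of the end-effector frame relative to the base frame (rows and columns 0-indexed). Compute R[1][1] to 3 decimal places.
End-effector y-axis (col 1 of R) = (-0.9659,-0.2588,-0.0000)
R[1][1] = -0.2588

-0.259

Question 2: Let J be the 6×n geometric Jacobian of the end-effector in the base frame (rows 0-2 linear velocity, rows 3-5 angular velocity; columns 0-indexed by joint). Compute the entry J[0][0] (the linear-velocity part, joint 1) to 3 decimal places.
axis z_0 = ẑ; lever o_n−o_0 = (-0.7741,-2.5799,8.0000)
cross product → J_v[:, 0] = (2.5799,-0.7741,0.0000)
J_ω[:, 0] = z_0
entry J[0][0] = 2.5799

2.580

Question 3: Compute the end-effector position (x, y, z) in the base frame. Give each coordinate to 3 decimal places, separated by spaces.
after link 1: o_1 = (-2.5000, 4.3301, 2.0000)
after link 2: o_2 = (-4.0000, 1.7321, 5.0000)
after link 3: o_3 = (-2.7059, -3.0976, 8.0000)
after link 4: o_4 = (-0.7741, -2.5799, 8.0000)

-0.774 -2.580 8.000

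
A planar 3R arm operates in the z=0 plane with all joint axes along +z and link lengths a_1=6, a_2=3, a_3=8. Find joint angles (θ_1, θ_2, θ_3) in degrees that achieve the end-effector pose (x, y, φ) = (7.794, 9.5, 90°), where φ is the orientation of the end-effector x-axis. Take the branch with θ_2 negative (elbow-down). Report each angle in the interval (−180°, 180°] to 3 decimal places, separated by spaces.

wrist centre = target − a_3·(cos φ, sin φ) = (7.7940, 1.5000)
cos θ_2 = (62.9964−6²−3²)/(2·6·3) = 0.4999; θ_2 = -60.0065° (elbow-down)
β = atan2(1.5000,7.7940) = 10.8937°; ψ = atan2(-2.5982,7.4997) = -19.1085°
θ_1 = β − ψ = 30.0022°
θ_3 = φ − θ_1 − θ_2 = 120.0044° (wrapped to (-180°,180°])

30.002 -60.007 120.004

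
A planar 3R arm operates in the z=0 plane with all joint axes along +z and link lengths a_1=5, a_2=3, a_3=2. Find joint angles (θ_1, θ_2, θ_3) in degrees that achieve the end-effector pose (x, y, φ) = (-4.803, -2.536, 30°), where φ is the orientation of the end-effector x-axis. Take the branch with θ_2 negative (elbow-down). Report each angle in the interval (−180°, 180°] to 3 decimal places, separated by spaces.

wrist centre = target − a_3·(cos φ, sin φ) = (-6.5351, -3.5360)
cos θ_2 = (55.2102−5²−3²)/(2·5·3) = 0.7070; θ_2 = -45.0082° (elbow-down)
β = atan2(-3.5360,-6.5351) = -151.5830°; ψ = atan2(-2.1216,7.1210) = -16.5908°
θ_1 = β − ψ = -134.9922°
θ_3 = φ − θ_1 − θ_2 = -149.9997° (wrapped to (-180°,180°])

-134.992 -45.008 -150.000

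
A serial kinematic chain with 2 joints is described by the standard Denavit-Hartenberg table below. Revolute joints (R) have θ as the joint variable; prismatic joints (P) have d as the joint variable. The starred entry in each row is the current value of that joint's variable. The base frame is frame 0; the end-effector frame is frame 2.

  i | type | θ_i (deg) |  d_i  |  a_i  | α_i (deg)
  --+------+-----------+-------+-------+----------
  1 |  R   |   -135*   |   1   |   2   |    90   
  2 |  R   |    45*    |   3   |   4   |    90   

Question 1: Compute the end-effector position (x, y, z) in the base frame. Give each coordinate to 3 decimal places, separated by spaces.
after link 1: o_1 = (-1.4142, -1.4142, 1.0000)
after link 2: o_2 = (-5.5355, -1.2929, 3.8284)

-5.536 -1.293 3.828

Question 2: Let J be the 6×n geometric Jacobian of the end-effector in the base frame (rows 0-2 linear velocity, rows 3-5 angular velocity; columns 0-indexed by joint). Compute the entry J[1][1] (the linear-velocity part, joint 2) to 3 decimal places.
2.000

axis z_1 = (-0.7071,0.7071,0.0000); lever o_n−o_1 = (-4.1213,0.1213,2.8284)
cross product → J_v[:, 1] = (2.0000,2.0000,2.8284)
J_ω[:, 1] = z_1
entry J[1][1] = 2.0000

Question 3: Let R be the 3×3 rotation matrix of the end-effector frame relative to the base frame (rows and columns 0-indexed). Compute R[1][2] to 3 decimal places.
End-effector z-axis (col 2 of R) = (-0.5000,-0.5000,-0.7071)
R[1][2] = -0.5000

-0.500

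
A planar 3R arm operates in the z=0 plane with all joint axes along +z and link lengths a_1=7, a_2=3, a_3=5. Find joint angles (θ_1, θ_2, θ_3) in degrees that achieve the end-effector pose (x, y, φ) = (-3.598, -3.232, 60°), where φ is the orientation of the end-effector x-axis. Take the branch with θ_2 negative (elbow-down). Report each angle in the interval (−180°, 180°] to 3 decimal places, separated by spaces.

wrist centre = target − a_3·(cos φ, sin φ) = (-6.0980, -7.5621)
cos θ_2 = (94.3714−7²−3²)/(2·7·3) = 0.8660; θ_2 = -30.0046° (elbow-down)
β = atan2(-7.5621,-6.0980) = -128.8822°; ψ = atan2(-1.5002,9.5980) = -8.8837°
θ_1 = β − ψ = -119.9985°
θ_3 = φ − θ_1 − θ_2 = -149.9969° (wrapped to (-180°,180°])

-119.999 -30.005 -149.997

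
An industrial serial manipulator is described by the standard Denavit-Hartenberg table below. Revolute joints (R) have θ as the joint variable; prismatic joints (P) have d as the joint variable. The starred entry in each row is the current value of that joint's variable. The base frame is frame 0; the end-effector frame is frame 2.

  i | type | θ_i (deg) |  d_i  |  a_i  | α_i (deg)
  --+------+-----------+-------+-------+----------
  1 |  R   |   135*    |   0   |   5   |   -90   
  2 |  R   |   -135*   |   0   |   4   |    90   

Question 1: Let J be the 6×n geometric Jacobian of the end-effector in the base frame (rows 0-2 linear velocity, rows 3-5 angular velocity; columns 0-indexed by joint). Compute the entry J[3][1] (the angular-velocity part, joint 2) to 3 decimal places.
axis z_1 = (-0.7071,-0.7071,0.0000); lever o_n−o_1 = (2.0000,-2.0000,2.8284)
cross product → J_v[:, 1] = (-2.0000,2.0000,2.8284)
J_ω[:, 1] = z_1
entry J[3][1] = -0.7071

-0.707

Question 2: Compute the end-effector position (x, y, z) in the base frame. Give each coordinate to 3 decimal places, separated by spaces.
after link 1: o_1 = (-3.5355, 3.5355, 0.0000)
after link 2: o_2 = (-1.5355, 1.5355, 2.8284)

-1.536 1.536 2.828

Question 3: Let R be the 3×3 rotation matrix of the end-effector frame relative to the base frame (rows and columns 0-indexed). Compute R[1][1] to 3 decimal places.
-0.707

End-effector y-axis (col 1 of R) = (-0.7071,-0.7071,0.0000)
R[1][1] = -0.7071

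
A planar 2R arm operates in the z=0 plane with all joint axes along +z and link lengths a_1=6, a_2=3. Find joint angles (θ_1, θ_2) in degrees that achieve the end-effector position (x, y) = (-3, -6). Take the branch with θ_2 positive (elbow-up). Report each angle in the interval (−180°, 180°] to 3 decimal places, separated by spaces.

-143.130 90.000

cos θ_2 = (45.0000−6²−3²)/(2·6·3) = 0.0000; θ_2 = 90.0000° (elbow-up)
β = atan2(-6.0000,-3.0000) = -116.5651°; ψ = atan2(3.0000,6.0000) = 26.5651°
θ_1 = β − ψ = -143.1301°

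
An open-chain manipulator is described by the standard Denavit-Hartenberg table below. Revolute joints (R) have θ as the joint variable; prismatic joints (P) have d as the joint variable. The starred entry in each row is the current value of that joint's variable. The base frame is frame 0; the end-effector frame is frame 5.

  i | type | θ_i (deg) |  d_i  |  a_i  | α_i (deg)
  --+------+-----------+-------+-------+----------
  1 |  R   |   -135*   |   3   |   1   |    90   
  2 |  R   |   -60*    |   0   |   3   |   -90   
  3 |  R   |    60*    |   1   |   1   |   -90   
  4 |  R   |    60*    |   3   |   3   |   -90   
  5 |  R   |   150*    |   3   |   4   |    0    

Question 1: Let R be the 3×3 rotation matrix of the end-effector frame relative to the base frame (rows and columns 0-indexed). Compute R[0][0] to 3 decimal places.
End-effector x-axis (col 0 of R) = (-0.9778,-0.0939,0.1875)
R[0][0] = -0.9778

-0.978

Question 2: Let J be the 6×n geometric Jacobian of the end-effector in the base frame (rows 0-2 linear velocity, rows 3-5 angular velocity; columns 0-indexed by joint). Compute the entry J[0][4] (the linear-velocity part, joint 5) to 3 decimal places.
axis z_4 = (-0.0711,0.9896,0.1250); lever o_n−o_4 = (-4.1242,2.5933,1.1250)
cross product → J_v[:, 4] = (0.7891,-0.4356,3.8971)
J_ω[:, 4] = z_4
entry J[0][4] = 0.7891

0.789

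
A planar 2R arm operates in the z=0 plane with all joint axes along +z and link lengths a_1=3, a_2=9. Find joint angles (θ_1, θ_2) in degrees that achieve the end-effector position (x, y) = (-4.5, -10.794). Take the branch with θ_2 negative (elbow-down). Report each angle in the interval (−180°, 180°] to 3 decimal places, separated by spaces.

-89.992 -30.010

cos θ_2 = (136.7604−3²−9²)/(2·3·9) = 0.8659; θ_2 = -30.0105° (elbow-down)
β = atan2(-10.7940,-4.5000) = -112.6312°; ψ = atan2(-4.5014,10.7934) = -22.6387°
θ_1 = β − ψ = -89.9924°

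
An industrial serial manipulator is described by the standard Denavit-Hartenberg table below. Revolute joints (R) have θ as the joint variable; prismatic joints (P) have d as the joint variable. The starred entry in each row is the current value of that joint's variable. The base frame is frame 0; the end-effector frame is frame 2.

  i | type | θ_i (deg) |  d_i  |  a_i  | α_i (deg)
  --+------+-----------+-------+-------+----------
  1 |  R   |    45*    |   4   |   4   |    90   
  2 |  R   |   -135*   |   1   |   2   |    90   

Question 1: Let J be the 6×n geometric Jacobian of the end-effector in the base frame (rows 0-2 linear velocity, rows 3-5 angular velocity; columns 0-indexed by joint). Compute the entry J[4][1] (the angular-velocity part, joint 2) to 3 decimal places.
-0.707

axis z_1 = (0.7071,-0.7071,0.0000); lever o_n−o_1 = (-0.2929,-1.7071,-1.4142)
cross product → J_v[:, 1] = (1.0000,1.0000,-1.4142)
J_ω[:, 1] = z_1
entry J[4][1] = -0.7071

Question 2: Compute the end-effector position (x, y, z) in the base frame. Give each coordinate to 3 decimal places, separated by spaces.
2.536 1.121 2.586

after link 1: o_1 = (2.8284, 2.8284, 4.0000)
after link 2: o_2 = (2.5355, 1.1213, 2.5858)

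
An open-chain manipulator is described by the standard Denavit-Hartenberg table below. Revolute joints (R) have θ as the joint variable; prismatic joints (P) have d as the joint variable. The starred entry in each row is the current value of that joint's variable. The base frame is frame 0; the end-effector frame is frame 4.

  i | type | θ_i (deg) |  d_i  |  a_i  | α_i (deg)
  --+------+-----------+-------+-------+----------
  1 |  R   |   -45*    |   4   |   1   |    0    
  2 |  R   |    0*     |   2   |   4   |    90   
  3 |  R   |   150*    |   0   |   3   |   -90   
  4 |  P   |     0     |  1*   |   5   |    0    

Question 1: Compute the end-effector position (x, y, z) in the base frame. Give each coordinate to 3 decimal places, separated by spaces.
-1.717 1.717 9.134

after link 1: o_1 = (0.7071, -0.7071, 4.0000)
after link 2: o_2 = (3.5355, -3.5355, 6.0000)
after link 3: o_3 = (1.6984, -1.6984, 7.5000)
after link 4: o_4 = (-1.7170, 1.7170, 9.1340)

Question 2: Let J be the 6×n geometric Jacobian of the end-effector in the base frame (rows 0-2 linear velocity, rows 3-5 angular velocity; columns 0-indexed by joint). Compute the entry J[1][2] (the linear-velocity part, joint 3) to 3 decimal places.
axis z_2 = (-0.7071,-0.7071,0.0000); lever o_n−o_2 = (-5.2525,5.2525,3.1340)
cross product → J_v[:, 2] = (-2.2161,2.2161,-7.4282)
J_ω[:, 2] = z_2
entry J[1][2] = 2.2161

2.216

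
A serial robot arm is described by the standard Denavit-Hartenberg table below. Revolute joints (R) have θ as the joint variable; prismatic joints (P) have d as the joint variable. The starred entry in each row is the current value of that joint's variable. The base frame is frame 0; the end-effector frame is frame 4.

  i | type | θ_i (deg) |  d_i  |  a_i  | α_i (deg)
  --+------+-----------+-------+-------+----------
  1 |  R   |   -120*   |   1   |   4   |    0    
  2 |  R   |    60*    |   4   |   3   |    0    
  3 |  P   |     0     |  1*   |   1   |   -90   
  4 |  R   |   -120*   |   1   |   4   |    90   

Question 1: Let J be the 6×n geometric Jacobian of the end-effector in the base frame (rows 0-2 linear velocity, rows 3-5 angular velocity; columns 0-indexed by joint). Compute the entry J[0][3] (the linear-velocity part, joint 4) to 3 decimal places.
axis z_3 = (0.8660,0.5000,0.0000); lever o_n−o_3 = (-0.1340,2.2321,3.4641)
cross product → J_v[:, 3] = (1.7321,-3.0000,2.0000)
J_ω[:, 3] = z_3
entry J[0][3] = 1.7321

1.732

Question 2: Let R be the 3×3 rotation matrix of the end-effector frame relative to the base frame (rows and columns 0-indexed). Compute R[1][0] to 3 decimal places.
End-effector x-axis (col 0 of R) = (-0.2500,0.4330,0.8660)
R[1][0] = 0.4330

0.433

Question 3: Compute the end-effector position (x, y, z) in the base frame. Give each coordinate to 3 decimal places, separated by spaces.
-0.134 -4.696 9.464

after link 1: o_1 = (-2.0000, -3.4641, 1.0000)
after link 2: o_2 = (-0.5000, -6.0622, 5.0000)
after link 3: o_3 = (0.0000, -6.9282, 6.0000)
after link 4: o_4 = (-0.1340, -4.6962, 9.4641)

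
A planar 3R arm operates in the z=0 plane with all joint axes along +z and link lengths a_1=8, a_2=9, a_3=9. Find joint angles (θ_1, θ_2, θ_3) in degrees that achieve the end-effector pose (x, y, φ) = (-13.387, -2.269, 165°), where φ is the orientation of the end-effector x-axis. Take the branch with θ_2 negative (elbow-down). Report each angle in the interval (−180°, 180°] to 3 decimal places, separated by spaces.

-60.004 -135.001 0.005

wrist centre = target − a_3·(cos φ, sin φ) = (-4.6937, -4.5984)
cos θ_2 = (43.1755−8²−9²)/(2·8·9) = -0.7071; θ_2 = -135.0006° (elbow-down)
β = atan2(-4.5984,-4.6937) = -135.5876°; ψ = atan2(-6.3639,1.6360) = -75.5831°
θ_1 = β − ψ = -60.0045°
θ_3 = φ − θ_1 − θ_2 = 0.0051° (wrapped to (-180°,180°])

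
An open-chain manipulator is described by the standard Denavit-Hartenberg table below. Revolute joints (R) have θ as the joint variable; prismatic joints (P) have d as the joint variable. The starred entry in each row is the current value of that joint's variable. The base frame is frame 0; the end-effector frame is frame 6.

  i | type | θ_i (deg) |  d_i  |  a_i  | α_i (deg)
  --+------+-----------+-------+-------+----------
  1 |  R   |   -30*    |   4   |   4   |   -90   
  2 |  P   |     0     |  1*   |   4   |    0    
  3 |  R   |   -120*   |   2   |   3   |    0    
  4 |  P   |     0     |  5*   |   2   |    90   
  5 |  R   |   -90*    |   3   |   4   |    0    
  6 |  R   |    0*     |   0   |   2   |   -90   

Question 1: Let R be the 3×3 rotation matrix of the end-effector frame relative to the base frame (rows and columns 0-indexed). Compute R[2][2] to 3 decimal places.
0.866

End-effector z-axis (col 2 of R) = (-0.4330,0.2500,0.8660)
R[2][2] = 0.8660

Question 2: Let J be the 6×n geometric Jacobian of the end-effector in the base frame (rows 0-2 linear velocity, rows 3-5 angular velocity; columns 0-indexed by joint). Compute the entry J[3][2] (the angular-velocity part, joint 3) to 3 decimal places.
0.500

axis z_2 = (0.5000,0.8660,0.0000); lever o_n−o_2 = (-3.9151,3.4151,2.8301)
cross product → J_v[:, 2] = (2.4510,-1.4151,5.0981)
J_ω[:, 2] = z_2
entry J[3][2] = 0.5000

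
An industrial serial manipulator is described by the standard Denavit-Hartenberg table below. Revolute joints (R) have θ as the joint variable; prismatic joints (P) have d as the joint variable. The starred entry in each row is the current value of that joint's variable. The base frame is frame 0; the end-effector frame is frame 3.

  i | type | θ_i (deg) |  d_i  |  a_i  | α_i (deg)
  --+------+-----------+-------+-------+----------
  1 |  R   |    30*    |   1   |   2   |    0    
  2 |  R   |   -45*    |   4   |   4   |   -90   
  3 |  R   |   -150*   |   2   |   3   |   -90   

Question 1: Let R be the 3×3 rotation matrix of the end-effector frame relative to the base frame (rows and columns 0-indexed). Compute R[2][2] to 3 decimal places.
0.866

End-effector z-axis (col 2 of R) = (0.4830,-0.1294,0.8660)
R[2][2] = 0.8660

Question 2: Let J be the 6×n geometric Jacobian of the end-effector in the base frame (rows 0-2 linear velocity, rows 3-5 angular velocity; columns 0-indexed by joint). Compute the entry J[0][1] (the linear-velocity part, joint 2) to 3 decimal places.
-1.569

axis z_1 = (0.0000,0.0000,1.0000); lever o_n−o_1 = (1.8718,1.5690,5.5000)
cross product → J_v[:, 1] = (-1.5690,1.8718,0.0000)
J_ω[:, 1] = z_1
entry J[0][1] = -1.5690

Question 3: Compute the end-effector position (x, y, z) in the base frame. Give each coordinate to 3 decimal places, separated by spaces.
3.604 2.569 6.500

after link 1: o_1 = (1.7321, 1.0000, 1.0000)
after link 2: o_2 = (5.5958, -0.0353, 5.0000)
after link 3: o_3 = (3.6038, 2.5690, 6.5000)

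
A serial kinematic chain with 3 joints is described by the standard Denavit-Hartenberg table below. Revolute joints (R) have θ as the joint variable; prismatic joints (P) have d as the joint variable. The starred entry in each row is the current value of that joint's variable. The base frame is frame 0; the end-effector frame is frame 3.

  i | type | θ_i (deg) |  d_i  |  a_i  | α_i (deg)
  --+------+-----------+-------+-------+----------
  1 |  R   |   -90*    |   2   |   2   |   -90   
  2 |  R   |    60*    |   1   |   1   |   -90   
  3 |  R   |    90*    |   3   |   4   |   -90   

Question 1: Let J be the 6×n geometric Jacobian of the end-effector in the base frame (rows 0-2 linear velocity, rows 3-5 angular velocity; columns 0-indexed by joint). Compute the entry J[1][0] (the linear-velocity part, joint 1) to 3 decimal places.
-3.000

axis z_0 = ẑ; lever o_n−o_0 = (-3.0000,0.0981,-0.3660)
cross product → J_v[:, 0] = (-0.0981,-3.0000,0.0000)
J_ω[:, 0] = z_0
entry J[1][0] = -3.0000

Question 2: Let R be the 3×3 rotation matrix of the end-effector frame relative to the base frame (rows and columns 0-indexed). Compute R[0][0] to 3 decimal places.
-1.000

End-effector x-axis (col 0 of R) = (-1.0000,-0.0000,-0.0000)
R[0][0] = -1.0000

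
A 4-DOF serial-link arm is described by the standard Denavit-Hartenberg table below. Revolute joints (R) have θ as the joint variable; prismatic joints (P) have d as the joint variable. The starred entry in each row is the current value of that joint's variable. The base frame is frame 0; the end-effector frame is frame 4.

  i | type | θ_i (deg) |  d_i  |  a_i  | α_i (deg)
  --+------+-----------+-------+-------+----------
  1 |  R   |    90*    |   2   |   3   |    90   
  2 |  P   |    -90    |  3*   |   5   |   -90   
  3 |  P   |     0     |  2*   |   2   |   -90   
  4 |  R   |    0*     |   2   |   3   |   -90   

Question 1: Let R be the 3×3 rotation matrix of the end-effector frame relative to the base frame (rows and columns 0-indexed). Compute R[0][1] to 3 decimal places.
1.000

End-effector y-axis (col 1 of R) = (1.0000,-0.0000,0.0000)
R[0][1] = 1.0000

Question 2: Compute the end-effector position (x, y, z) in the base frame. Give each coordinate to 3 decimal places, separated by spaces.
1.000 5.000 -8.000

after link 1: o_1 = (0.0000, 3.0000, 2.0000)
after link 2: o_2 = (3.0000, 3.0000, -3.0000)
after link 3: o_3 = (3.0000, 5.0000, -5.0000)
after link 4: o_4 = (1.0000, 5.0000, -8.0000)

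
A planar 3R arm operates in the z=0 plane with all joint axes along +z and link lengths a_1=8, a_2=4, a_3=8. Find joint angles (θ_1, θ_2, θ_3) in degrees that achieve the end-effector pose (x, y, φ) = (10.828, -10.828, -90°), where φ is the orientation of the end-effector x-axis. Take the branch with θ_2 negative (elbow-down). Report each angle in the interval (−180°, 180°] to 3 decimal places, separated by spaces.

wrist centre = target − a_3·(cos φ, sin φ) = (10.8280, -2.8280)
cos θ_2 = (125.2432−8²−4²)/(2·8·4) = 0.7069; θ_2 = -45.0148° (elbow-down)
β = atan2(-2.8280,10.8280) = -14.6372°; ψ = atan2(-2.8292,10.8277) = -14.6434°
θ_1 = β − ψ = 0.0061°
θ_3 = φ − θ_1 − θ_2 = -44.9913° (wrapped to (-180°,180°])

0.006 -45.015 -44.991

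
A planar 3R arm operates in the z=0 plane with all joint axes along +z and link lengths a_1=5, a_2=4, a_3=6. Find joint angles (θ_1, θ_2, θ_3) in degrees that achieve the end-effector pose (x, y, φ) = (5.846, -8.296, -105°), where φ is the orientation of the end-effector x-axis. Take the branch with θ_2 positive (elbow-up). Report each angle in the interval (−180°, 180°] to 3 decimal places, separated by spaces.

wrist centre = target − a_3·(cos φ, sin φ) = (7.3989, -2.5004)
cos θ_2 = (60.9962−5²−4²)/(2·5·4) = 0.4999; θ_2 = 60.0064° (elbow-up)
β = atan2(-2.5004,7.3989) = -18.6726°; ψ = atan2(3.4643,6.9996) = 26.3322°
θ_1 = β − ψ = -45.0048°
θ_3 = φ − θ_1 − θ_2 = -120.0016° (wrapped to (-180°,180°])

-45.005 60.006 -120.002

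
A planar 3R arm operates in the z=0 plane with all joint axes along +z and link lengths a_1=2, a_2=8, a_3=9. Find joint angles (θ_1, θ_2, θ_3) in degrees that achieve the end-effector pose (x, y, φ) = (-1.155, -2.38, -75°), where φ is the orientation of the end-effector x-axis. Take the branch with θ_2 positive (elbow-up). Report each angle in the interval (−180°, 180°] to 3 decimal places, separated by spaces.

wrist centre = target − a_3·(cos φ, sin φ) = (-3.4844, 6.3133)
cos θ_2 = (51.9990−2²−8²)/(2·2·8) = -0.5000; θ_2 = 120.0020° (elbow-up)
β = atan2(6.3133,-3.4844) = 118.8946°; ψ = atan2(6.9281,-2.0002) = 106.1043°
θ_1 = β − ψ = 12.7903°
θ_3 = φ − θ_1 − θ_2 = 152.2077° (wrapped to (-180°,180°])

12.790 120.002 152.208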